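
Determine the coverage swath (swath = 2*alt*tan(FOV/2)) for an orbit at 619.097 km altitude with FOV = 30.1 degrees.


FOV = 30.1 deg = 0.5253441 rad
swath = 2 * alt * tan(FOV/2) = 2 * 619.097 * tan(0.2626721)
swath = 2 * 619.097 * 0.2688847
swath = 332.9315 km

332.9315 km


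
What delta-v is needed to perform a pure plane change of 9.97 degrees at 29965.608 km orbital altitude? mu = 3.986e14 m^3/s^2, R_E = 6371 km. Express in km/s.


r = 36336.6080 km = 3.6336608e+07 m
V = sqrt(mu/r) = 3312.0467 m/s
di = 9.97 deg = 0.1740093 rad
dV = 2*V*sin(di/2) = 2*3312.0467*sin(0.08700466)
dV = 575.6002 m/s = 0.5756002 km/s

0.5756 km/s


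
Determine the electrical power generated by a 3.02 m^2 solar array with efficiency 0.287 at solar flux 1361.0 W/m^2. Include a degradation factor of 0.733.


P = area * eta * S * degradation
P = 3.02 * 0.287 * 1361.0 * 0.733
P = 864.6711 W

864.6711 W


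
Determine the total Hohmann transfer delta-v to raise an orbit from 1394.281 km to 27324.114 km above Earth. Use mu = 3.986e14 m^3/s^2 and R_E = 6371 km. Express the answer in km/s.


r1 = 7765.2810 km = 7.765281e+06 m
r2 = 33695.1140 km = 3.3695114e+07 m
dv1 = sqrt(mu/r1)*(sqrt(2*r2/(r1+r2)) - 1) = 1969.6583 m/s
dv2 = sqrt(mu/r2)*(1 - sqrt(2*r1/(r1+r2))) = 1334.3715 m/s
total dv = |dv1| + |dv2| = 1969.6583 + 1334.3715 = 3304.0298 m/s = 3.3040 km/s

3.3040 km/s


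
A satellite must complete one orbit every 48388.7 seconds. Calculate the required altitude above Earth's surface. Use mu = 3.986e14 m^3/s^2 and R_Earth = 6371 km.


T = 48388.7 s
r = (mu*T^2/(4*pi^2))^(1/3) = (3.986e14 * 48388.7^2 / (4*pi^2))^(1/3)
r = 2.8700436e+07 m = 28700.4356 km
alt = r - R_E = 28700.4356 - 6371 = 22329.4356 km

22329.4356 km


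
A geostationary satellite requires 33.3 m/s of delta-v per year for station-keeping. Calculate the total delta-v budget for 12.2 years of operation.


dV = rate * years = 33.3 * 12.2
dV = 406.2600 m/s

406.2600 m/s


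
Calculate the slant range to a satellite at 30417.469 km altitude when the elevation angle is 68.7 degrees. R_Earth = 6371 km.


h = 30417.469 km, el = 68.7 deg
d = -R_E*sin(el) + sqrt((R_E*sin(el))^2 + 2*R_E*h + h^2)
d = -6371.0000*sin(1.1990) + sqrt((6371.0000*0.9316912)^2 + 2*6371.0000*30417.469 + 30417.469^2)
d = 30779.7994 km

30779.7994 km


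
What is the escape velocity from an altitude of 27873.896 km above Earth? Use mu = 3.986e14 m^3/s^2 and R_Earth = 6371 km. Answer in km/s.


r = 6371.0 + 27873.896 = 34244.8960 km = 3.4244896e+07 m
v_esc = sqrt(2*mu/r) = sqrt(2*3.986e14 / 3.4244896e+07)
v_esc = 4824.8711 m/s = 4.8249 km/s

4.8249 km/s


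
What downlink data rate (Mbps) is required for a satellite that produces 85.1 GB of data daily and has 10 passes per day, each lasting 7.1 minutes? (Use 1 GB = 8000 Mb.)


total contact time = 10 * 7.1 * 60 = 4260.0000 s
data = 85.1 GB = 680800.0000 Mb
rate = 680800.0000 / 4260.0000 = 159.8122 Mbps

159.8122 Mbps


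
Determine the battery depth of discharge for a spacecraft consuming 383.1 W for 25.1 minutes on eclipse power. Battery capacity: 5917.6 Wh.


E_used = P * t / 60 = 383.1 * 25.1 / 60 = 160.2635 Wh
DOD = E_used / E_total * 100 = 160.2635 / 5917.6 * 100
DOD = 2.7083 %

2.7083 %


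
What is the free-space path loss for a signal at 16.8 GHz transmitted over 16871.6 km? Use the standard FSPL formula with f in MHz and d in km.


f = 16.8 GHz = 16800.0000 MHz
d = 16871.6 km
FSPL = 32.44 + 20*log10(16800.0000) + 20*log10(16871.6)
FSPL = 32.44 + 84.5062 + 84.5431
FSPL = 201.4893 dB

201.4893 dB


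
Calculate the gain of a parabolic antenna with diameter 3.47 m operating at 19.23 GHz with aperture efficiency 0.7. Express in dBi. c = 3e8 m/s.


lambda = c/f = 3e8 / 1.923e+10 = 0.01560062 m
G = eta*(pi*D/lambda)^2 = 0.7*(pi*3.47/0.01560062)^2
G = 341800.5790 (linear)
G = 10*log10(341800.5790) = 55.3377 dBi

55.3377 dBi


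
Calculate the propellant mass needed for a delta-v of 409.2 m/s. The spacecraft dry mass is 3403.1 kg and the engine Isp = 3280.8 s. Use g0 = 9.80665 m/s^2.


ve = Isp * g0 = 3280.8 * 9.80665 = 32173.657320 m/s
mass ratio = exp(dv/ve) = exp(409.2/32173.657320) = 1.01279970
m_prop = m_dry * (mr - 1) = 3403.1 * (1.01279970 - 1)
m_prop = 43.5587 kg

43.5587 kg


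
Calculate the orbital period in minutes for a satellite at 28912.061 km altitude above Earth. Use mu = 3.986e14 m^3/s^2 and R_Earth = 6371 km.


r = 35283.0610 km = 3.5283061e+07 m
T = 2*pi*sqrt(r^3/mu) = 2*pi*sqrt(4.3923685e+22 / 3.986e14)
T = 65956.9560 s = 1099.2826 min

1099.2826 minutes


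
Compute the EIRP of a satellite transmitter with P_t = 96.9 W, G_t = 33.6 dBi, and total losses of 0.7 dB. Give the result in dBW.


Pt = 96.9 W = 19.8632 dBW
EIRP = Pt_dBW + Gt - losses = 19.8632 + 33.6 - 0.7 = 52.7632 dBW

52.7632 dBW


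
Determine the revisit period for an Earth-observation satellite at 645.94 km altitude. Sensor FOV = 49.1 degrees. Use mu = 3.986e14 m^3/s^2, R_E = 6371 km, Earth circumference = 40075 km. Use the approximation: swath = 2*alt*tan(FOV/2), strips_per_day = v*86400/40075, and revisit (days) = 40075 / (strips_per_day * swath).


swath = 2*645.94*tan(0.4284783) = 590.1057 km
v = sqrt(mu/r) = 7536.9349 m/s = 7.5369 km/s
strips/day = v*86400/40075 = 7.5369*86400/40075 = 16.2493
coverage/day = strips * swath = 16.2493 * 590.1057 = 9588.8116 km
revisit = 40075 / 9588.8116 = 4.1794 days

4.1794 days


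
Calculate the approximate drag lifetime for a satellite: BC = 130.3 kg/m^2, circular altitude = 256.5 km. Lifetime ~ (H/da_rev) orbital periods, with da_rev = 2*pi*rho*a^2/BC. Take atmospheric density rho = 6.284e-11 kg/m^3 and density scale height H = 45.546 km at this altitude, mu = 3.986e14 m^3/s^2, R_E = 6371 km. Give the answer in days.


a = R_E + alt = 6627.5000 km = 6.6275e+06 m
da_rev = 2*pi*rho*a^2/BC = 2*pi*6.284e-11*(6.6275e+06)^2/130.3 = 133.097869 m per revolution
N = H/da_rev = 45546.0000 m / 133.097869 m = 342.1993 revolutions
P = 2*pi*sqrt(a^3/mu) = 5369.5245 s
lifetime = N*P = 342.1993 * 5369.5245 = 1.8374476e+06 s = 21.2668 days

21.2668 days


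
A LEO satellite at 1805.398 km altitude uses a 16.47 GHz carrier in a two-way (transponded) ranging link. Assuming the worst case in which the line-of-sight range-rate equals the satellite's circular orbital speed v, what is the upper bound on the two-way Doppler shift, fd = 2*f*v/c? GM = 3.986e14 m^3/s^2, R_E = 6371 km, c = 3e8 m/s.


r = 8.176398e+06 m
v = sqrt(mu/r) = 6982.1253 m/s (worst-case radial velocity)
f = 16.47 GHz = 1.647e+10 Hz
fd = 2*f*v/c = 2*1.647e+10*6982.1253/3.0e+08
fd = 766637.3530 Hz

766637.3530 Hz


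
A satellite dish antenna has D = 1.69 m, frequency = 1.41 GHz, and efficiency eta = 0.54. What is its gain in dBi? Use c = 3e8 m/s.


lambda = c/f = 3e8 / 1.41e+09 = 0.212766 m
G = eta*(pi*D/lambda)^2 = 0.54*(pi*1.69/0.212766)^2
G = 336.2503 (linear)
G = 10*log10(336.2503) = 25.2666 dBi

25.2666 dBi


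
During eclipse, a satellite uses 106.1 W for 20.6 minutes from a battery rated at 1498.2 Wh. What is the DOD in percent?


E_used = P * t / 60 = 106.1 * 20.6 / 60 = 36.4277 Wh
DOD = E_used / E_total * 100 = 36.4277 / 1498.2 * 100
DOD = 2.4314 %

2.4314 %


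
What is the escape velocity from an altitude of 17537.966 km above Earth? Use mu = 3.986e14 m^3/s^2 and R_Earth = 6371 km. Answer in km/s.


r = 6371.0 + 17537.966 = 23908.9660 km = 2.3908966e+07 m
v_esc = sqrt(2*mu/r) = sqrt(2*3.986e14 / 2.3908966e+07)
v_esc = 5774.3519 m/s = 5.7744 km/s

5.7744 km/s


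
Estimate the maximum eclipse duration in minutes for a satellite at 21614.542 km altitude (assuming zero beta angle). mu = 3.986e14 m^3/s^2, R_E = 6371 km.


r = 27985.5420 km
T = 776.5341 min
Eclipse fraction = arcsin(R_E/r)/pi = arcsin(6371.0000/27985.5420)/pi
= arcsin(0.2276533)/pi = 0.07310527
Eclipse duration = 0.07310527 * 776.5341 = 56.7687 min

56.7687 minutes


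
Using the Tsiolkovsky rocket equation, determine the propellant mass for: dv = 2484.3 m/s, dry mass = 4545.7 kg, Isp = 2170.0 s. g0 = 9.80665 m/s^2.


ve = Isp * g0 = 2170.0 * 9.80665 = 21280.430500 m/s
mass ratio = exp(dv/ve) = exp(2484.3/21280.430500) = 1.12382839
m_prop = m_dry * (mr - 1) = 4545.7 * (1.12382839 - 1)
m_prop = 562.8867 kg

562.8867 kg


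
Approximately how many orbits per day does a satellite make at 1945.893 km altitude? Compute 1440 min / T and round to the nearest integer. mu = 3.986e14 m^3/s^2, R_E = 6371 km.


r = 8.316893e+06 m
T = 2*pi*sqrt(r^3/mu) = 7548.3650 s = 125.8061 min
revs/day = 1440 / 125.8061 = 11.4462
Rounded: 11 revolutions per day

11 revolutions per day


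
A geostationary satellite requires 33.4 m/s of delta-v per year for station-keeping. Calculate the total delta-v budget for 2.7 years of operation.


dV = rate * years = 33.4 * 2.7
dV = 90.1800 m/s

90.1800 m/s


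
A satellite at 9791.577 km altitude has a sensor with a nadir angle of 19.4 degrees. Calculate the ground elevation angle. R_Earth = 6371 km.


r = R_E + alt = 16162.5770 km
Law of sines in the satellite / Earth-center / ground-point triangle:
  sin(nadir)/R_E = sin(90 + el)/r  =>  cos(el) = (r/R_E)*sin(nadir)
cos(el) = (16162.5770 / 6371.0000) * sin(19.4 deg) = 0.8426589
el = arccos(0.8426589) = 32.5780 deg
(Earth-central angle = 90 - nadir - el = 38.0220 deg)

32.5780 degrees


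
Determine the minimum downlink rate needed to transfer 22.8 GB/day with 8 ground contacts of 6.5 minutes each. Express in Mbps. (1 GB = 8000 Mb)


total contact time = 8 * 6.5 * 60 = 3120.0000 s
data = 22.8 GB = 182400.0000 Mb
rate = 182400.0000 / 3120.0000 = 58.4615 Mbps

58.4615 Mbps


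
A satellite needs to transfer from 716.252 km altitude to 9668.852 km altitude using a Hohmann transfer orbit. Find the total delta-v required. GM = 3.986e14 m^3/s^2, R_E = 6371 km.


r1 = 7087.2520 km = 7.087252e+06 m
r2 = 16039.8520 km = 1.6039852e+07 m
dv1 = sqrt(mu/r1)*(sqrt(2*r2/(r1+r2)) - 1) = 1333.0574 m/s
dv2 = sqrt(mu/r2)*(1 - sqrt(2*r1/(r1+r2))) = 1082.3684 m/s
total dv = |dv1| + |dv2| = 1333.0574 + 1082.3684 = 2415.4258 m/s = 2.4154 km/s

2.4154 km/s


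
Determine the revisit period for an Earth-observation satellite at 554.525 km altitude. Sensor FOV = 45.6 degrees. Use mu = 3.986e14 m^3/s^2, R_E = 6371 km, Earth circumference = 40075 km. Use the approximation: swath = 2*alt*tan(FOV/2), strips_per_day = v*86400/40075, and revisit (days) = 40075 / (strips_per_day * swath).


swath = 2*554.525*tan(0.3979351) = 466.2017 km
v = sqrt(mu/r) = 7586.5146 m/s = 7.5865 km/s
strips/day = v*86400/40075 = 7.5865*86400/40075 = 16.3562
coverage/day = strips * swath = 16.3562 * 466.2017 = 7625.2898 km
revisit = 40075 / 7625.2898 = 5.2555 days

5.2555 days


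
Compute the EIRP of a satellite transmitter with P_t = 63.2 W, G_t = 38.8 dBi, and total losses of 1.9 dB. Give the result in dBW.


Pt = 63.2 W = 18.0072 dBW
EIRP = Pt_dBW + Gt - losses = 18.0072 + 38.8 - 1.9 = 54.9072 dBW

54.9072 dBW


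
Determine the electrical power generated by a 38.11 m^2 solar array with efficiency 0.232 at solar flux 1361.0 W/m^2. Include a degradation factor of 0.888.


P = area * eta * S * degradation
P = 38.11 * 0.232 * 1361.0 * 0.888
P = 10685.5781 W

10685.5781 W


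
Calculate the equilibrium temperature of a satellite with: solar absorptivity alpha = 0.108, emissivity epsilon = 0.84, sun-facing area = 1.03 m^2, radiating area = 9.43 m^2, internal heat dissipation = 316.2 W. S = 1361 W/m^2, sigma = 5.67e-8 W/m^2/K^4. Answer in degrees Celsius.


Numerator = alpha*S*A_sun + Q_int = 0.108*1361*1.03 + 316.2 = 467.5976 W
Denominator = eps*sigma*A_rad = 0.84*5.67e-8*9.43 = 4.4913204e-07 W/K^4
T^4 = 1.041114e+09 K^4
T = 179.6282 K = -93.5218 C

-93.5218 degrees Celsius


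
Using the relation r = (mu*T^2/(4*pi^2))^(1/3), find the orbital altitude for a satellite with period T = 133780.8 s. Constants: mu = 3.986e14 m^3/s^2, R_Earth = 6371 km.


T = 133780.8 s
r = (mu*T^2/(4*pi^2))^(1/3) = (3.986e14 * 133780.8^2 / (4*pi^2))^(1/3)
r = 5.6535562e+07 m = 56535.5617 km
alt = r - R_E = 56535.5617 - 6371 = 50164.5617 km

50164.5617 km


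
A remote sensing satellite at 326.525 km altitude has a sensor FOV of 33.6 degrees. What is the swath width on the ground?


FOV = 33.6 deg = 0.5864306 rad
swath = 2 * alt * tan(FOV/2) = 2 * 326.525 * tan(0.2932153)
swath = 2 * 326.525 * 0.3019178
swath = 197.1674 km

197.1674 km


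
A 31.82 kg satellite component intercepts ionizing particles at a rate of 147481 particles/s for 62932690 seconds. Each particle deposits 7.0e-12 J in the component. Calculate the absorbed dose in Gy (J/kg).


Total energy deposited = rate * time * E_per
  = 147481 * 62932690 * 7.0e-12 = 64.9696 J
Dose = E_total / mass = 64.9696 / 31.82
Dose = 2.0418 Gy

2.0418 Gy


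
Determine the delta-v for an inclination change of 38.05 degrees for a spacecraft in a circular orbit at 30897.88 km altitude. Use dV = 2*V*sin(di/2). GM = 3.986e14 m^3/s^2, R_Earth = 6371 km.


r = 37268.8800 km = 3.726888e+07 m
V = sqrt(mu/r) = 3270.3594 m/s
di = 38.05 deg = 0.6640978 rad
dV = 2*V*sin(di/2) = 2*3270.3594*sin(0.3320489)
dV = 2132.1480 m/s = 2.1321 km/s

2.1321 km/s


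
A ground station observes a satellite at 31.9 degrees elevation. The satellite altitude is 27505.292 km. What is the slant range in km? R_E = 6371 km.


h = 27505.292 km, el = 31.9 deg
d = -R_E*sin(el) + sqrt((R_E*sin(el))^2 + 2*R_E*h + h^2)
d = -6371.0000*sin(0.55676) + sqrt((6371.0000*0.5284383)^2 + 2*6371.0000*27505.292 + 27505.292^2)
d = 30075.0307 km

30075.0307 km


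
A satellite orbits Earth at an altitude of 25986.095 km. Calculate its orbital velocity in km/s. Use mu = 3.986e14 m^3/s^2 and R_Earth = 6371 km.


r = R_E + alt = 6371.0 + 25986.095 = 32357.0950 km = 3.2357095e+07 m
v = sqrt(mu/r) = sqrt(3.986e14 / 3.2357095e+07) = 3509.8122 m/s = 3.5098 km/s

3.5098 km/s


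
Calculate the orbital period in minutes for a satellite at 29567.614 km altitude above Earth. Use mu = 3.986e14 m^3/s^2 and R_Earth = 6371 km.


r = 35938.6140 km = 3.5938614e+07 m
T = 2*pi*sqrt(r^3/mu) = 2*pi*sqrt(4.6417738e+22 / 3.986e14)
T = 67803.6709 s = 1130.0612 min

1130.0612 minutes


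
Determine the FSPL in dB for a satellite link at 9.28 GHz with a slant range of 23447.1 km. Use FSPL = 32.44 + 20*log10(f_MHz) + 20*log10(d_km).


f = 9.28 GHz = 9280.0000 MHz
d = 23447.1 km
FSPL = 32.44 + 20*log10(9280.0000) + 20*log10(23447.1)
FSPL = 32.44 + 79.3510 + 87.4018
FSPL = 199.1927 dB

199.1927 dB


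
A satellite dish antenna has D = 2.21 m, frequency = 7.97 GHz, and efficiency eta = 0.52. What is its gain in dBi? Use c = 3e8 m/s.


lambda = c/f = 3e8 / 7.97e+09 = 0.03764115 m
G = eta*(pi*D/lambda)^2 = 0.52*(pi*2.21/0.03764115)^2
G = 17691.3824 (linear)
G = 10*log10(17691.3824) = 42.4776 dBi

42.4776 dBi


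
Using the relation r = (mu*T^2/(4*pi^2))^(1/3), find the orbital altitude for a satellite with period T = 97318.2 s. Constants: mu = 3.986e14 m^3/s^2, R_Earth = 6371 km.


T = 97318.2 s
r = (mu*T^2/(4*pi^2))^(1/3) = (3.986e14 * 97318.2^2 / (4*pi^2))^(1/3)
r = 4.5728669e+07 m = 45728.6694 km
alt = r - R_E = 45728.6694 - 6371 = 39357.6694 km

39357.6694 km


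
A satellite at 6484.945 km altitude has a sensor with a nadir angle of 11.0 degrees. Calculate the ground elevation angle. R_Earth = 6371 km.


r = R_E + alt = 12855.9450 km
Law of sines in the satellite / Earth-center / ground-point triangle:
  sin(nadir)/R_E = sin(90 + el)/r  =>  cos(el) = (r/R_E)*sin(nadir)
cos(el) = (12855.9450 / 6371.0000) * sin(11.0 deg) = 0.3850306
el = arccos(0.3850306) = 67.3544 deg
(Earth-central angle = 90 - nadir - el = 11.6456 deg)

67.3544 degrees


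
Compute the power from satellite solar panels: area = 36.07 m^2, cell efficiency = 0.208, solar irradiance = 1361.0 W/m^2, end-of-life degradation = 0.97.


P = area * eta * S * degradation
P = 36.07 * 0.208 * 1361.0 * 0.97
P = 9904.6546 W

9904.6546 W


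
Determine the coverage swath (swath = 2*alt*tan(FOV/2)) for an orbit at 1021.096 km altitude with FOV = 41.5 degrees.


FOV = 41.5 deg = 0.7243116 rad
swath = 2 * alt * tan(FOV/2) = 2 * 1021.096 * tan(0.3621558)
swath = 2 * 1021.096 * 0.3788661
swath = 773.7173 km

773.7173 km


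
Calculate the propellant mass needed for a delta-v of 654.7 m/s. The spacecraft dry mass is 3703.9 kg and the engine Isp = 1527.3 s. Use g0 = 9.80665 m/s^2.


ve = Isp * g0 = 1527.3 * 9.80665 = 14977.696545 m/s
mass ratio = exp(dv/ve) = exp(654.7/14977.696545) = 1.04468109
m_prop = m_dry * (mr - 1) = 3703.9 * (1.04468109 - 1)
m_prop = 165.4943 kg

165.4943 kg


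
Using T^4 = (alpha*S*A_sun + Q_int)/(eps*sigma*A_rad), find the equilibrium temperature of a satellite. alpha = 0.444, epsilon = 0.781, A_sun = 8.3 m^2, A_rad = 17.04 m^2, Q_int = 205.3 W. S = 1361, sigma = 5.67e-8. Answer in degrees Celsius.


Numerator = alpha*S*A_sun + Q_int = 0.444*1361*8.3 + 205.3 = 5220.8572 W
Denominator = eps*sigma*A_rad = 0.781*5.67e-8*17.04 = 7.5457721e-07 W/K^4
T^4 = 6.9189172e+09 K^4
T = 288.4095 K = 15.2595 C

15.2595 degrees Celsius


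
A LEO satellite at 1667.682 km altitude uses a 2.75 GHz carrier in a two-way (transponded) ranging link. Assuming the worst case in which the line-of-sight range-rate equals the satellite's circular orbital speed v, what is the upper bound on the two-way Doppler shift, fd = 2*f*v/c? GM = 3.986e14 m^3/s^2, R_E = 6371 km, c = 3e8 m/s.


r = 8.038682e+06 m
v = sqrt(mu/r) = 7041.6790 m/s (worst-case radial velocity)
f = 2.75 GHz = 2.75e+09 Hz
fd = 2*f*v/c = 2*2.75e+09*7041.6790/3.0e+08
fd = 129097.4481 Hz

129097.4481 Hz


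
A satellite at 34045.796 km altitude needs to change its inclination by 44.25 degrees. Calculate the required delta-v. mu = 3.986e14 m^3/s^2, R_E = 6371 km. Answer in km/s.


r = 40416.7960 km = 4.0416796e+07 m
V = sqrt(mu/r) = 3140.4198 m/s
di = 44.25 deg = 0.7723082 rad
dV = 2*V*sin(di/2) = 2*3140.4198*sin(0.3861541)
dV = 2365.5432 m/s = 2.3655 km/s

2.3655 km/s


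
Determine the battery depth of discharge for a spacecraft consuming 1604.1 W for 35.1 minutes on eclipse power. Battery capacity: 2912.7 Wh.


E_used = P * t / 60 = 1604.1 * 35.1 / 60 = 938.3985 Wh
DOD = E_used / E_total * 100 = 938.3985 / 2912.7 * 100
DOD = 32.2175 %

32.2175 %


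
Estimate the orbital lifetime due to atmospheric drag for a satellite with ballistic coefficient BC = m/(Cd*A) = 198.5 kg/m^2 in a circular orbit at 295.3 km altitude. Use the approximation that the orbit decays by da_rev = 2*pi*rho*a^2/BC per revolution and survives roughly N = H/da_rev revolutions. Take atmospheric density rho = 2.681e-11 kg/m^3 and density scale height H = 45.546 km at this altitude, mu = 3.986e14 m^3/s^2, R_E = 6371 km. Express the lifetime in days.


a = R_E + alt = 6666.3000 km = 6.6663e+06 m
da_rev = 2*pi*rho*a^2/BC = 2*pi*2.681e-11*(6.6663e+06)^2/198.5 = 37.712548 m per revolution
N = H/da_rev = 45546.0000 m / 37.712548 m = 1207.7147 revolutions
P = 2*pi*sqrt(a^3/mu) = 5416.7464 s
lifetime = N*P = 1207.7147 * 5416.7464 = 6.5418844e+06 s = 75.7163 days

75.7163 days


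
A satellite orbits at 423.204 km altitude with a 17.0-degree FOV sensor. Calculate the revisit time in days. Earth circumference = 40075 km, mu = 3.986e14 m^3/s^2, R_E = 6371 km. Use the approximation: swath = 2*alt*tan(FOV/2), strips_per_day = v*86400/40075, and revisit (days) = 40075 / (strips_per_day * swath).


swath = 2*423.204*tan(0.148353) = 126.4965 km
v = sqrt(mu/r) = 7659.4812 m/s = 7.6595 km/s
strips/day = v*86400/40075 = 7.6595*86400/40075 = 16.5135
coverage/day = strips * swath = 16.5135 * 126.4965 = 2088.9024 km
revisit = 40075 / 2088.9024 = 19.1847 days

19.1847 days


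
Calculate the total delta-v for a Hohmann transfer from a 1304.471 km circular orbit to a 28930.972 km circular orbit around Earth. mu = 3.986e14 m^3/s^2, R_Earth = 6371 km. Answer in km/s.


r1 = 7675.4710 km = 7.675471e+06 m
r2 = 35301.9720 km = 3.5301972e+07 m
dv1 = sqrt(mu/r1)*(sqrt(2*r2/(r1+r2)) - 1) = 2030.1985 m/s
dv2 = sqrt(mu/r2)*(1 - sqrt(2*r1/(r1+r2))) = 1351.9876 m/s
total dv = |dv1| + |dv2| = 2030.1985 + 1351.9876 = 3382.1862 m/s = 3.3822 km/s

3.3822 km/s


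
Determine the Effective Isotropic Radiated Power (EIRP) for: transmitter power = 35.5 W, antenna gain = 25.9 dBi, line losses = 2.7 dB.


Pt = 35.5 W = 15.5023 dBW
EIRP = Pt_dBW + Gt - losses = 15.5023 + 25.9 - 2.7 = 38.7023 dBW

38.7023 dBW


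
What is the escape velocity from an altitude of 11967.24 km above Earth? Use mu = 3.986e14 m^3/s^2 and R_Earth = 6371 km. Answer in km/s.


r = 6371.0 + 11967.24 = 18338.2400 km = 1.833824e+07 m
v_esc = sqrt(2*mu/r) = sqrt(2*3.986e14 / 1.833824e+07)
v_esc = 6593.3301 m/s = 6.5933 km/s

6.5933 km/s


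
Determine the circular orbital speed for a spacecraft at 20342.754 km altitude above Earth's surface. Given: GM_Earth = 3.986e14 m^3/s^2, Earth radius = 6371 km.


r = R_E + alt = 6371.0 + 20342.754 = 26713.7540 km = 2.6713754e+07 m
v = sqrt(mu/r) = sqrt(3.986e14 / 2.6713754e+07) = 3862.7908 m/s = 3.8628 km/s

3.8628 km/s


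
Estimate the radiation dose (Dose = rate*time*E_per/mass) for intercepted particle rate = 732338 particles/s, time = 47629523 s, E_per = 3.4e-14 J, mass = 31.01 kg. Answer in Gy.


Total energy deposited = rate * time * E_per
  = 732338 * 47629523 * 3.4e-14 = 1.1860 J
Dose = E_total / mass = 1.1860 / 31.01
Dose = 0.03824414 Gy

0.0382 Gy


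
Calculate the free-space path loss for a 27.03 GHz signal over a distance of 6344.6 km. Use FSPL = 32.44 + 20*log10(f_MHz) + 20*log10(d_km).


f = 27.03 GHz = 27030.0000 MHz
d = 6344.6 km
FSPL = 32.44 + 20*log10(27030.0000) + 20*log10(6344.6)
FSPL = 32.44 + 88.6369 + 76.0481
FSPL = 197.1250 dB

197.1250 dB


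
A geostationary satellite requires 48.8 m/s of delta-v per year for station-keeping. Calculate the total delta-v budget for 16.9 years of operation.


dV = rate * years = 48.8 * 16.9
dV = 824.7200 m/s

824.7200 m/s


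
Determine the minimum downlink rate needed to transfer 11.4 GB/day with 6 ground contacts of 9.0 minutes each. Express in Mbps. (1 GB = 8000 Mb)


total contact time = 6 * 9.0 * 60 = 3240.0000 s
data = 11.4 GB = 91200.0000 Mb
rate = 91200.0000 / 3240.0000 = 28.1481 Mbps

28.1481 Mbps


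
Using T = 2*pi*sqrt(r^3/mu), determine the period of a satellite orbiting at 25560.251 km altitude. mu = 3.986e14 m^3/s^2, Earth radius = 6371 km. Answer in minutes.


r = 31931.2510 km = 3.1931251e+07 m
T = 2*pi*sqrt(r^3/mu) = 2*pi*sqrt(3.2557256e+22 / 3.986e14)
T = 56785.1950 s = 946.4199 min

946.4199 minutes


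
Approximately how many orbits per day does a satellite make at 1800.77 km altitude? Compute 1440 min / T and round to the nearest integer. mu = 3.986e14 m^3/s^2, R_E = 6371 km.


r = 8.17177e+06 m
T = 2*pi*sqrt(r^3/mu) = 7351.6602 s = 122.5277 min
revs/day = 1440 / 122.5277 = 11.7524
Rounded: 12 revolutions per day

12 revolutions per day


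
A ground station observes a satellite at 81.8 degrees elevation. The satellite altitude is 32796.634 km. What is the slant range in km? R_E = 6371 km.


h = 32796.634 km, el = 81.8 deg
d = -R_E*sin(el) + sqrt((R_E*sin(el))^2 + 2*R_E*h + h^2)
d = -6371.0000*sin(1.4277) + sqrt((6371.0000*0.9897762)^2 + 2*6371.0000*32796.634 + 32796.634^2)
d = 32851.2274 km

32851.2274 km


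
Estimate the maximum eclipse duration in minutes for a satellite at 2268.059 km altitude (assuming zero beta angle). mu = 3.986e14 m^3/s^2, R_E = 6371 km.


r = 8639.0590 km
T = 133.1863 min
Eclipse fraction = arcsin(R_E/r)/pi = arcsin(6371.0000/8639.0590)/pi
= arcsin(0.7374646)/pi = 0.2639771
Eclipse duration = 0.2639771 * 133.1863 = 35.1581 min

35.1581 minutes


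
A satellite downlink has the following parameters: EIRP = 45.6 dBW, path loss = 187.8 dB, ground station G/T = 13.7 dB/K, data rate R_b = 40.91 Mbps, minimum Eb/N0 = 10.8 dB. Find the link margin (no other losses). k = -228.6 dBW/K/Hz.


C/N0 = EIRP - FSPL + G/T - k = 45.6 - 187.8 + 13.7 - (-228.6)
C/N0 = 100.1000 dB-Hz
R_b = 40.91 Mbps = 4.091e+07 bps -> 10*log10(R_b) = 76.1183 dB-Hz
Eb/N0 = C/N0 - 10*log10(R_b) = 100.1000 - 76.1183 = 23.9817 dB
Margin = Eb/N0 - Eb/N0_req = 23.9817 - 10.8 = 13.1817 dB (link closes)

13.1817 dB


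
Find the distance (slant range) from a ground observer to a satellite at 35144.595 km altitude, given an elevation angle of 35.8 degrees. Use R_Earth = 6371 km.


h = 35144.595 km, el = 35.8 deg
d = -R_E*sin(el) + sqrt((R_E*sin(el))^2 + 2*R_E*h + h^2)
d = -6371.0000*sin(0.6248279) + sqrt((6371.0000*0.5849577)^2 + 2*6371.0000*35144.595 + 35144.595^2)
d = 37465.9982 km

37465.9982 km


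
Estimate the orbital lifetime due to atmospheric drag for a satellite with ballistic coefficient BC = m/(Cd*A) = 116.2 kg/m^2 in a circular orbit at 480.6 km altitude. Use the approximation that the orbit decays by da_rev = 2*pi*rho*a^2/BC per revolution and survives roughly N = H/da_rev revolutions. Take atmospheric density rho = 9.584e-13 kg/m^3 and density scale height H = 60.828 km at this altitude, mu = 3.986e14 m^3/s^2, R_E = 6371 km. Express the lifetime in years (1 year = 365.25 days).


a = R_E + alt = 6851.6000 km = 6.8516e+06 m
da_rev = 2*pi*rho*a^2/BC = 2*pi*9.584e-13*(6.8516e+06)^2/116.2 = 2.432790 m per revolution
N = H/da_rev = 60828.0000 m / 2.432790 m = 25003.3955 revolutions
P = 2*pi*sqrt(a^3/mu) = 5644.1588 s
lifetime = N*P = 25003.3955 * 5644.1588 = 1.4112313e+08 s = 1633.3696 days
years = 1633.3696 / 365.25 = 4.4719 years

4.4719 years


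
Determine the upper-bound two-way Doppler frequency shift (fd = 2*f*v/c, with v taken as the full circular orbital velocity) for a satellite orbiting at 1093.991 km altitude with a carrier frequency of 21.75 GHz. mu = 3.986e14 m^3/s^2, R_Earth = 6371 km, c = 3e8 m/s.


r = 7.464991e+06 m
v = sqrt(mu/r) = 7307.2506 m/s (worst-case radial velocity)
f = 21.75 GHz = 2.175e+10 Hz
fd = 2*f*v/c = 2*2.175e+10*7307.2506/3.0e+08
fd = 1.0595513e+06 Hz

1.0596e+06 Hz


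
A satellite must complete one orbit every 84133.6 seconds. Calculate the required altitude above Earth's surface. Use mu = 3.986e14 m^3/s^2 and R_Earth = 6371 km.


T = 84133.6 s
r = (mu*T^2/(4*pi^2))^(1/3) = (3.986e14 * 84133.6^2 / (4*pi^2))^(1/3)
r = 4.1499115e+07 m = 41499.1149 km
alt = r - R_E = 41499.1149 - 6371 = 35128.1149 km

35128.1149 km


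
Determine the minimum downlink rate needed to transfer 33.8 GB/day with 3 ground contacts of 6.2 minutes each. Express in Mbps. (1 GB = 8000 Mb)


total contact time = 3 * 6.2 * 60 = 1116.0000 s
data = 33.8 GB = 270400.0000 Mb
rate = 270400.0000 / 1116.0000 = 242.2939 Mbps

242.2939 Mbps


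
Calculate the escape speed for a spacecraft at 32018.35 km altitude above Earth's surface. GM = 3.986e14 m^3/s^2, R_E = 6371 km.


r = 6371.0 + 32018.35 = 38389.3500 km = 3.838935e+07 m
v_esc = sqrt(2*mu/r) = sqrt(2*3.986e14 / 3.838935e+07)
v_esc = 4556.9920 m/s = 4.5570 km/s

4.5570 km/s


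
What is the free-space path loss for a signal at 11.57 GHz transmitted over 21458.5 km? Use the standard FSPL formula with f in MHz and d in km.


f = 11.57 GHz = 11570.0000 MHz
d = 21458.5 km
FSPL = 32.44 + 20*log10(11570.0000) + 20*log10(21458.5)
FSPL = 32.44 + 81.2667 + 86.6320
FSPL = 200.3387 dB

200.3387 dB


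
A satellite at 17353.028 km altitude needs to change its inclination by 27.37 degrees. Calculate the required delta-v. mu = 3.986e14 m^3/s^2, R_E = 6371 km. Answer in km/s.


r = 23724.0280 km = 2.3724028e+07 m
V = sqrt(mu/r) = 4098.9671 m/s
di = 27.37 deg = 0.4776966 rad
dV = 2*V*sin(di/2) = 2*4098.9671*sin(0.2388483)
dV = 1939.4983 m/s = 1.9395 km/s

1.9395 km/s


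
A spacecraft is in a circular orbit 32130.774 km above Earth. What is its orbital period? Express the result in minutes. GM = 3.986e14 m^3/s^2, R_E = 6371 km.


r = 38501.7740 km = 3.8501774e+07 m
T = 2*pi*sqrt(r^3/mu) = 2*pi*sqrt(5.7074514e+22 / 3.986e14)
T = 75185.1952 s = 1253.0866 min

1253.0866 minutes


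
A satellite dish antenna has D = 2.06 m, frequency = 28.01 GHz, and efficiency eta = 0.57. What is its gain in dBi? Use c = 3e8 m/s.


lambda = c/f = 3e8 / 2.801e+10 = 0.01071046 m
G = eta*(pi*D/lambda)^2 = 0.57*(pi*2.06/0.01071046)^2
G = 208109.9045 (linear)
G = 10*log10(208109.9045) = 53.1829 dBi

53.1829 dBi


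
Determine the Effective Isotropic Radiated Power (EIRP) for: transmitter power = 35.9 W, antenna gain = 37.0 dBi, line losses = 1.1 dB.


Pt = 35.9 W = 15.5509 dBW
EIRP = Pt_dBW + Gt - losses = 15.5509 + 37.0 - 1.1 = 51.4509 dBW

51.4509 dBW


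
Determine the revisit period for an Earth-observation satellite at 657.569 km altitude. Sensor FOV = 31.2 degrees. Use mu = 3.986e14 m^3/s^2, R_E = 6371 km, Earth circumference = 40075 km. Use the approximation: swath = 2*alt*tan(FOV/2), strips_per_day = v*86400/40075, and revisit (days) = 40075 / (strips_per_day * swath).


swath = 2*657.569*tan(0.2722714) = 367.1931 km
v = sqrt(mu/r) = 7530.6973 m/s = 7.5307 km/s
strips/day = v*86400/40075 = 7.5307*86400/40075 = 16.2359
coverage/day = strips * swath = 16.2359 * 367.1931 = 5961.6976 km
revisit = 40075 / 5961.6976 = 6.7221 days

6.7221 days


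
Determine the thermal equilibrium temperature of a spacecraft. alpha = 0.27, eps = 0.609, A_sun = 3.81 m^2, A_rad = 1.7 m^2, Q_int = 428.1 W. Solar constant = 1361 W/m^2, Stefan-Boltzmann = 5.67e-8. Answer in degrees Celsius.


Numerator = alpha*S*A_sun + Q_int = 0.27*1361*3.81 + 428.1 = 1828.1607 W
Denominator = eps*sigma*A_rad = 0.609*5.67e-8*1.7 = 5.870151e-08 W/K^4
T^4 = 3.1143333e+10 K^4
T = 420.0890 K = 146.9390 C

146.9390 degrees Celsius


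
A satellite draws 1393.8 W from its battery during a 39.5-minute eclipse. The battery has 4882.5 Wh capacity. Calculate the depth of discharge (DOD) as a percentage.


E_used = P * t / 60 = 1393.8 * 39.5 / 60 = 917.5850 Wh
DOD = E_used / E_total * 100 = 917.5850 / 4882.5 * 100
DOD = 18.7933 %

18.7933 %


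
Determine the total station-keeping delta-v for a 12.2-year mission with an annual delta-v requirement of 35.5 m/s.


dV = rate * years = 35.5 * 12.2
dV = 433.1000 m/s

433.1000 m/s


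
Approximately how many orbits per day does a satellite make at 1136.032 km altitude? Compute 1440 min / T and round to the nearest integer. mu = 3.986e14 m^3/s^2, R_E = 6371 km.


r = 7.507032e+06 m
T = 2*pi*sqrt(r^3/mu) = 6473.1195 s = 107.8853 min
revs/day = 1440 / 107.8853 = 13.3475
Rounded: 13 revolutions per day

13 revolutions per day


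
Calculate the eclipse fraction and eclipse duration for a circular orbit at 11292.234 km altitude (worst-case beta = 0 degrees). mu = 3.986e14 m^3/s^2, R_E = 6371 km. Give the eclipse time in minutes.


r = 17663.2340 km
T = 389.3725 min
Eclipse fraction = arcsin(R_E/r)/pi = arcsin(6371.0000/17663.2340)/pi
= arcsin(0.3606927)/pi = 0.1174597
Eclipse duration = 0.1174597 * 389.3725 = 45.7356 min

45.7356 minutes


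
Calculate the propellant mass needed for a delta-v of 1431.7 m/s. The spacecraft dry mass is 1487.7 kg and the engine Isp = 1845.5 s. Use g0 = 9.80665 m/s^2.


ve = Isp * g0 = 1845.5 * 9.80665 = 18098.172575 m/s
mass ratio = exp(dv/ve) = exp(1431.7/18098.172575) = 1.08232059
m_prop = m_dry * (mr - 1) = 1487.7 * (1.08232059 - 1)
m_prop = 122.4683 kg

122.4683 kg


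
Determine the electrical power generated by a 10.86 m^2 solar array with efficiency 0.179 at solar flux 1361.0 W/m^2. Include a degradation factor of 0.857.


P = area * eta * S * degradation
P = 10.86 * 0.179 * 1361.0 * 0.857
P = 2267.3669 W

2267.3669 W


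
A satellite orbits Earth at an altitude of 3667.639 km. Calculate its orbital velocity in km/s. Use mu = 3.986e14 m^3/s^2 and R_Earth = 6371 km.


r = R_E + alt = 6371.0 + 3667.639 = 10038.6390 km = 1.0038639e+07 m
v = sqrt(mu/r) = sqrt(3.986e14 / 1.0038639e+07) = 6301.3156 m/s = 6.3013 km/s

6.3013 km/s


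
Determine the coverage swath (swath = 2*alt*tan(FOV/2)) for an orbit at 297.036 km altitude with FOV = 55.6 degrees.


FOV = 55.6 deg = 0.9704031 rad
swath = 2 * alt * tan(FOV/2) = 2 * 297.036 * tan(0.4852015)
swath = 2 * 297.036 * 0.5272402
swath = 313.2186 km

313.2186 km


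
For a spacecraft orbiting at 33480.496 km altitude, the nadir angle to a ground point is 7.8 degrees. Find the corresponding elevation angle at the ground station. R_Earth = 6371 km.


r = R_E + alt = 39851.4960 km
Law of sines in the satellite / Earth-center / ground-point triangle:
  sin(nadir)/R_E = sin(90 + el)/r  =>  cos(el) = (r/R_E)*sin(nadir)
cos(el) = (39851.4960 / 6371.0000) * sin(7.8 deg) = 0.8489199
el = arccos(0.8489199) = 31.9056 deg
(Earth-central angle = 90 - nadir - el = 50.2944 deg)

31.9056 degrees


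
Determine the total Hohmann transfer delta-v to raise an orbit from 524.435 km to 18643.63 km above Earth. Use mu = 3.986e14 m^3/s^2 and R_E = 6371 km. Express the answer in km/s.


r1 = 6895.4350 km = 6.895435e+06 m
r2 = 25014.6300 km = 2.501463e+07 m
dv1 = sqrt(mu/r1)*(sqrt(2*r2/(r1+r2)) - 1) = 1916.9300 m/s
dv2 = sqrt(mu/r2)*(1 - sqrt(2*r1/(r1+r2))) = 1367.5858 m/s
total dv = |dv1| + |dv2| = 1916.9300 + 1367.5858 = 3284.5157 m/s = 3.2845 km/s

3.2845 km/s


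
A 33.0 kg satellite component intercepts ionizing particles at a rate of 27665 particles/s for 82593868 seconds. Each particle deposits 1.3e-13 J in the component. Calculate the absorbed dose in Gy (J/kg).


Total energy deposited = rate * time * E_per
  = 27665 * 82593868 * 1.3e-13 = 0.2970447 J
Dose = E_total / mass = 0.2970447 / 33.0
Dose = 0.009001355 Gy

0.0090 Gy


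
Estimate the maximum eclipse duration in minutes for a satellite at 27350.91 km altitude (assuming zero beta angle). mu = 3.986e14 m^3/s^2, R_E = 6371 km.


r = 33721.9100 km
T = 1027.1366 min
Eclipse fraction = arcsin(R_E/r)/pi = arcsin(6371.0000/33721.9100)/pi
= arcsin(0.1889276)/pi = 0.06050115
Eclipse duration = 0.06050115 * 1027.1366 = 62.1430 min

62.1430 minutes


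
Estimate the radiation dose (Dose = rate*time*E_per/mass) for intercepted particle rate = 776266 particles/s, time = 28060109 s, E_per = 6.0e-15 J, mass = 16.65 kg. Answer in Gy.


Total energy deposited = rate * time * E_per
  = 776266 * 28060109 * 6.0e-15 = 0.1306927 J
Dose = E_total / mass = 0.1306927 / 16.65
Dose = 0.007849408 Gy

0.0078 Gy


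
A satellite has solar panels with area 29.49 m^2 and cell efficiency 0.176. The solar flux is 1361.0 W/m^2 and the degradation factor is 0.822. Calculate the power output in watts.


P = area * eta * S * degradation
P = 29.49 * 0.176 * 1361.0 * 0.822
P = 5806.5395 W

5806.5395 W


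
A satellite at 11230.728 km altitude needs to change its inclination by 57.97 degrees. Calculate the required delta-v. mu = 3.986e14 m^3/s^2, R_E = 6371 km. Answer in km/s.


r = 17601.7280 km = 1.7601728e+07 m
V = sqrt(mu/r) = 4758.7292 m/s
di = 57.97 deg = 1.0118 rad
dV = 2*V*sin(di/2) = 2*4758.7292*sin(0.5058837)
dV = 4611.9760 m/s = 4.6120 km/s

4.6120 km/s


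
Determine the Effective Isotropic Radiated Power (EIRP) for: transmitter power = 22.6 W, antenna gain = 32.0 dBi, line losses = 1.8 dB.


Pt = 22.6 W = 13.5411 dBW
EIRP = Pt_dBW + Gt - losses = 13.5411 + 32.0 - 1.8 = 43.7411 dBW

43.7411 dBW


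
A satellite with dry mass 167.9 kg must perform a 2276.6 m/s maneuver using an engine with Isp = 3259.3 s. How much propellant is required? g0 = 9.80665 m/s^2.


ve = Isp * g0 = 3259.3 * 9.80665 = 31962.814345 m/s
mass ratio = exp(dv/ve) = exp(2276.6/31962.814345) = 1.07382444
m_prop = m_dry * (mr - 1) = 167.9 * (1.07382444 - 1)
m_prop = 12.3951 kg

12.3951 kg


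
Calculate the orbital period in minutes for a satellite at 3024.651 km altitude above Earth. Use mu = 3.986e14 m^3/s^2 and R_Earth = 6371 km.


r = 9395.6510 km = 9.395651e+06 m
T = 2*pi*sqrt(r^3/mu) = 2*pi*sqrt(8.294317e+20 / 3.986e14)
T = 9063.6168 s = 151.0603 min

151.0603 minutes


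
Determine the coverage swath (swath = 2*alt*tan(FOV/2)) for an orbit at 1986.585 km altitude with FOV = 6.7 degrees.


FOV = 6.7 deg = 0.1169371 rad
swath = 2 * alt * tan(FOV/2) = 2 * 1986.585 * tan(0.05846853)
swath = 2 * 1986.585 * 0.05853525
swath = 232.5705 km

232.5705 km


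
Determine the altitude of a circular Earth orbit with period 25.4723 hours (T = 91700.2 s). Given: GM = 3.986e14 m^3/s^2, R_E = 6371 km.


T = 91700.2 s
r = (mu*T^2/(4*pi^2))^(1/3) = (3.986e14 * 91700.2^2 / (4*pi^2))^(1/3)
r = 4.3951399e+07 m = 43951.3994 km
alt = r - R_E = 43951.3994 - 6371 = 37580.3994 km

37580.3994 km


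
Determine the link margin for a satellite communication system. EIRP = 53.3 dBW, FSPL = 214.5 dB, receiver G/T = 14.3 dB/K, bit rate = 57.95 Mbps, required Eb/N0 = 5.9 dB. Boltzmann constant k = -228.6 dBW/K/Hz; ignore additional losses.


C/N0 = EIRP - FSPL + G/T - k = 53.3 - 214.5 + 14.3 - (-228.6)
C/N0 = 81.7000 dB-Hz
R_b = 57.95 Mbps = 5.795e+07 bps -> 10*log10(R_b) = 77.6305 dB-Hz
Eb/N0 = C/N0 - 10*log10(R_b) = 81.7000 - 77.6305 = 4.0695 dB
Margin = Eb/N0 - Eb/N0_req = 4.0695 - 5.9 = -1.8305 dB (negative margin: link does not close)

-1.8305 dB


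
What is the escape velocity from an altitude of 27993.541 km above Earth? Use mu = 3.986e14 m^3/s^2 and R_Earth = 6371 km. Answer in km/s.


r = 6371.0 + 27993.541 = 34364.5410 km = 3.4364541e+07 m
v_esc = sqrt(2*mu/r) = sqrt(2*3.986e14 / 3.4364541e+07)
v_esc = 4816.4646 m/s = 4.8165 km/s

4.8165 km/s


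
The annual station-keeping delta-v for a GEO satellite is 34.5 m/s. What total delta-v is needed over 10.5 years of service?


dV = rate * years = 34.5 * 10.5
dV = 362.2500 m/s

362.2500 m/s


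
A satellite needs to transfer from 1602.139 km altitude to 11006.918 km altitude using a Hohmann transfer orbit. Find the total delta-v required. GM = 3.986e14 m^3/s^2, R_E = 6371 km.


r1 = 7973.1390 km = 7.973139e+06 m
r2 = 17377.9180 km = 1.7377918e+07 m
dv1 = sqrt(mu/r1)*(sqrt(2*r2/(r1+r2)) - 1) = 1208.2834 m/s
dv2 = sqrt(mu/r2)*(1 - sqrt(2*r1/(r1+r2))) = 990.8688 m/s
total dv = |dv1| + |dv2| = 1208.2834 + 990.8688 = 2199.1523 m/s = 2.1992 km/s

2.1992 km/s


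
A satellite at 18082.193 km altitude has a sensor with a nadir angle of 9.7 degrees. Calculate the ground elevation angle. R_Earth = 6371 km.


r = R_E + alt = 24453.1930 km
Law of sines in the satellite / Earth-center / ground-point triangle:
  sin(nadir)/R_E = sin(90 + el)/r  =>  cos(el) = (r/R_E)*sin(nadir)
cos(el) = (24453.1930 / 6371.0000) * sin(9.7 deg) = 0.6466965
el = arccos(0.6466965) = 49.7070 deg
(Earth-central angle = 90 - nadir - el = 30.5930 deg)

49.7070 degrees


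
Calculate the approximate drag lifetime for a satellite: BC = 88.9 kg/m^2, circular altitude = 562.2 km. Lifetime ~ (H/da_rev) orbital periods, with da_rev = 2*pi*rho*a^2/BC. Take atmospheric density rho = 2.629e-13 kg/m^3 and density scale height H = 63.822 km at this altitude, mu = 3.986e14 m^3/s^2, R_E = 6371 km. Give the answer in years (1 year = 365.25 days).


a = R_E + alt = 6933.2000 km = 6.9332e+06 m
da_rev = 2*pi*rho*a^2/BC = 2*pi*2.629e-13*(6.9332e+06)^2/88.9 = 0.89317416 m per revolution
N = H/da_rev = 63822.0000 m / 0.89317416 m = 71455.2692 revolutions
P = 2*pi*sqrt(a^3/mu) = 5745.2881 s
lifetime = N*P = 71455.2692 * 5745.2881 = 4.1053111e+08 s = 4751.5175 days
years = 4751.5175 / 365.25 = 13.0089 years

13.0089 years


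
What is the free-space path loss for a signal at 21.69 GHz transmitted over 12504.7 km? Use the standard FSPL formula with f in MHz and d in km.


f = 21.69 GHz = 21690.0000 MHz
d = 12504.7 km
FSPL = 32.44 + 20*log10(21690.0000) + 20*log10(12504.7)
FSPL = 32.44 + 86.7252 + 81.9415
FSPL = 201.1067 dB

201.1067 dB


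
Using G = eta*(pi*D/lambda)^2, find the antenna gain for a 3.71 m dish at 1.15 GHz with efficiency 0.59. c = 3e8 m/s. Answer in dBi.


lambda = c/f = 3e8 / 1.15e+09 = 0.2608696 m
G = eta*(pi*D/lambda)^2 = 0.59*(pi*3.71/0.2608696)^2
G = 1177.7490 (linear)
G = 10*log10(1177.7490) = 30.7105 dBi

30.7105 dBi


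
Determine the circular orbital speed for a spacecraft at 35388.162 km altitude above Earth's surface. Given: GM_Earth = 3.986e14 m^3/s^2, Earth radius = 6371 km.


r = R_E + alt = 6371.0 + 35388.162 = 41759.1620 km = 4.1759162e+07 m
v = sqrt(mu/r) = sqrt(3.986e14 / 4.1759162e+07) = 3089.5324 m/s = 3.0895 km/s

3.0895 km/s
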